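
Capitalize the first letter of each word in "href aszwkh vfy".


Input string: 'href aszwkh vfy'
Operation: capitalize first letter of each word
Word transformations: 'href'->'Href', 'aszwkh'->'Aszwkh', 'vfy'->'Vfy'
Result: Href Aszwkh Vfy


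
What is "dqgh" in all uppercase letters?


Input string: 'dqgh'
Operation: convert each letter to uppercase
Mapping: 'd'->'D', 'q'->'Q', 'g'->'G', 'h'->'H'
Result: DQGH


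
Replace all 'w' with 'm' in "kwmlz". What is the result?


Input string: 'kwmlz'
Operation: replace 'w' with 'm'
Positions of 'w': 1
After replacement: kmmlz


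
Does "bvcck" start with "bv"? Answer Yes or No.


Input string: 'bvcck'
Prefix to check: 'bv'
First 2 characters of input: 'bv'
Match: True
Result: Yes


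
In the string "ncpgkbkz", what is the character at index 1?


Input string: 'ncpgkbkz'
Operation: get character at index 1
Index mapping: s[0]='n', s[1]='c'
Result: 'c'


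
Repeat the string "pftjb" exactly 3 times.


Input string: 'pftjb'
Operation: repeat 3 times
Concatenation: 'pftjb' + 'pftjb' + 'pftjb'
Result: pftjbpftjbpftjb


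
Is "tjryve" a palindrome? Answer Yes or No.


Input string: 'tjryve'
Reversed: 'evyrjt'
Compare pairs: s[0]='t' vs s[5]='e' (mismatch), s[1]='j' vs s[4]='v' (mismatch), s[2]='r' vs s[3]='y' (mismatch)
Palindrome: No


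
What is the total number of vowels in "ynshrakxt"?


Input string: 'ynshrakxt'
Operation: count vowels (a, e, i, o, u)
Scan: s[0]='y', s[1]='n', s[2]='s', s[3]='h', s[4]='r', s[5]='a' (vowel), s[6]='k', s[7]='x', s[8]='t'
Vowels found: 1
Result: 1


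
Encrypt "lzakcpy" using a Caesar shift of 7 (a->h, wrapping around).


Input: 'lzakcpy', shift = 7
Operation: for each letter, (position + 7) mod 26
Mapping: 'l'(11+7=18)->'s', 'z'(25+7=32, 32 mod 26=6)->'g', 'a'(0+7=7)->'h', 'k'(10+7=17)->'r', 'c'(2+7=9)->'j', 'p'(15+7=22)->'w', 'y'(24+7=31, 31 mod 26=5)->'f'
Result: sghrjwf


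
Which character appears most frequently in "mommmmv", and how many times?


Input: 'mommmmv'
Operation: tally each character
Counts: 'm':5, 'o':1, 'v':1
Maximum: 'm' appears 5 times


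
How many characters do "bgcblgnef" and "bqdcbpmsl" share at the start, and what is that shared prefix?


String 1: 'bgcblgnef'
String 2: 'bqdcbpmsl'
Compare position by position:
pos 0: 'b' vs 'b' match
pos 1: 'g' vs 'q' differ -> stop
Longest common prefix: "b" (length 1)


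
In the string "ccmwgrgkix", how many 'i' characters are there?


Input string: 'ccmwgrgkix'
Target character: 'i'
Scan each position: s[8]='i'
Matches found at indices: 8
Total: 1


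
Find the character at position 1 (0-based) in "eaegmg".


Input string: 'eaegmg'
Operation: get character at index 1
Index mapping: s[0]='e', s[1]='a'
Result: 'a'


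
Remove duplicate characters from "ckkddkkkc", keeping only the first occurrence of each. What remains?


Input: 'ckkddkkkc'
Operation: keep first occurrence of each character
Scan: s[0]='c' new -> keep; s[1]='k' new -> keep; s[2]='k' seen -> skip; s[3]='d' new -> keep; s[4]='d' seen -> skip; s[5]='k' seen -> skip; s[6]='k' seen -> skip; s[7]='k' seen -> skip; s[8]='c' seen -> skip
Result: ckd


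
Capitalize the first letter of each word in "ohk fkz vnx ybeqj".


Input string: 'ohk fkz vnx ybeqj'
Operation: capitalize first letter of each word
Word transformations: 'ohk'->'Ohk', 'fkz'->'Fkz', 'vnx'->'Vnx', 'ybeqj'->'Ybeqj'
Result: Ohk Fkz Vnx Ybeqj


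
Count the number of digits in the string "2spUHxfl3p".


Input string: '2spUHxfl3p'
Operation: count digit characters (0-9)
Scan: '2'(digit), 's', 'p', 'U', 'H', 'x', 'f', 'l', '3'(digit), 'p'
Digits found: 2
Result: 2


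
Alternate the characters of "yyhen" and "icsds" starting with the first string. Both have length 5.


String 1: 'yyhen'
String 2: 'icsds'
Operation: alternate characters
Pairs: 'y'+'i', 'y'+'c', 'h'+'s', 'e'+'d', 'n'+'s'
Result: yiychsedns


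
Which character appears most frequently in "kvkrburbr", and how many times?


Input: 'kvkrburbr'
Operation: tally each character
Counts: 'b':2, 'k':2, 'r':3, 'u':1, 'v':1
Maximum: 'r' appears 3 times


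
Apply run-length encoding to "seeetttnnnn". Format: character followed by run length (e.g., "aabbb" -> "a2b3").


Input: 'seeetttnnnn'
Operation: identify consecutive runs
Runs: 's' -> s1, 'eee' -> e3, 'ttt' -> t3, 'nnnn' -> n4
Encoded: s1e3t3n4


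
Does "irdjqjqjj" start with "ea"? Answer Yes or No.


Input string: 'irdjqjqjj'
Prefix to check: 'ea'
First 2 characters of input: 'ir'
Match: False
Result: No


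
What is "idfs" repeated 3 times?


Input string: 'idfs'
Operation: repeat 3 times
Concatenation: 'idfs' + 'idfs' + 'idfs'
Result: idfsidfsidfs


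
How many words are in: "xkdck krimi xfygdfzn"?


Input string: 'xkdck krimi xfygdfzn'
Operation: split by spaces
Words found: 'xkdck', 'krimi', 'xfygdfzn'
Word count: 3


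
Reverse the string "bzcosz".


Input string: 'bzcosz'
Operation: reverse character order
Original order: 'b' -> 'z' -> 'c' -> 'o' -> 's' -> 'z'
Reversed order: 'z' -> 's' -> 'o' -> 'c' -> 'z' -> 'b'
Result: zsoczb


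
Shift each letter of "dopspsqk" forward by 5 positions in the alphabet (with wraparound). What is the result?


Input: 'dopspsqk', shift = 5
Operation: for each letter, (position + 5) mod 26
Mapping: 'd'(3+5=8)->'i', 'o'(14+5=19)->'t', 'p'(15+5=20)->'u', 's'(18+5=23)->'x', 'p'(15+5=20)->'u', 's'(18+5=23)->'x', 'q'(16+5=21)->'v', 'k'(10+5=15)->'p'
Result: ituxuxvp


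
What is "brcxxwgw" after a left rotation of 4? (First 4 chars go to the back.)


Input: 'brcxxwgw', shift = 4
Operation: split at index 4 and swap parts
Front part s[0:4] = 'brcx'
Back part s[4:] = 'xwgw'
Rotated = back + front = 'xwgw' + 'brcx'
Result: xwgwbrcx


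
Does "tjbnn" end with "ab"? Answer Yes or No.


Input string: 'tjbnn'
Suffix to check: 'ab'
Last 2 characters of input: 'nn'
Match: False
Result: No


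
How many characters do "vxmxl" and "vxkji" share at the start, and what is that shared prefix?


String 1: 'vxmxl'
String 2: 'vxkji'
Compare position by position:
pos 0: 'v' vs 'v' match
pos 1: 'x' vs 'x' match
pos 2: 'm' vs 'k' differ -> stop
Longest common prefix: "vx" (length 2)


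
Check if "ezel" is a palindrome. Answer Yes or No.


Input string: 'ezel'
Reversed: 'leze'
Compare pairs: s[0]='e' vs s[3]='l' (mismatch), s[1]='z' vs s[2]='e' (mismatch)
Palindrome: No


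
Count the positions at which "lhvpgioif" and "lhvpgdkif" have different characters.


String 1: 'lhvpgioif'
String 2: 'lhvpgdkif'
Compare each position: pos 0: 'l'=='l', pos 1: 'h'=='h', pos 2: 'v'=='v', pos 3: 'p'=='p', pos 4: 'g'=='g', pos 5: 'i'!='d', pos 6: 'o'!='k', pos 7: 'i'=='i', pos 8: 'f'=='f'
Differing positions: 2
Hamming distance: 2


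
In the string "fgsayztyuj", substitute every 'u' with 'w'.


Input string: 'fgsayztyuj'
Operation: replace 'u' with 'w'
Positions of 'u': 8
After replacement: fgsayztywj


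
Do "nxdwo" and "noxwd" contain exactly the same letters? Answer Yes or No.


String 1: 'nxdwo' -> sorted: 'dnowx'
String 2: 'noxwd' -> sorted: 'dnowx'
Compare sorted forms: 'dnowx' == 'dnowx'
Anagram: Yes


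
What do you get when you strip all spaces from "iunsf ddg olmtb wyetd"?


Input string: 'iunsf ddg olmtb wyetd'
Operation: remove all spaces
Words: 'iunsf', 'ddg', 'olmtb', 'wyetd'
Join without spaces: iunsfddgolmtbwyetd


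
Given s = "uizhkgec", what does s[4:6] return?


Input string: 'uizhkgec'
Operation: slice [4:6]
Extract characters: s[4]='k', s[5]='g'
Result: kg


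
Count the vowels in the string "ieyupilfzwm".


Input string: 'ieyupilfzwm'
Operation: count vowels (a, e, i, o, u)
Scan: s[0]='i' (vowel), s[1]='e' (vowel), s[2]='y', s[3]='u' (vowel), s[4]='p', s[5]='i' (vowel), s[6]='l', s[7]='f', s[8]='z', s[9]='w', s[10]='m'
Vowels found: 4
Result: 4


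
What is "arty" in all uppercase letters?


Input string: 'arty'
Operation: convert each letter to uppercase
Mapping: 'a'->'A', 'r'->'R', 't'->'T', 'y'->'Y'
Result: ARTY


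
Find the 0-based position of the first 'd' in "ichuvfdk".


Input string: 'ichuvfdk'
Target: 'd'
Scanning left to right: s[0]='i', s[1]='c', s[2]='h', s[3]='u', s[4]='v', s[5]='f', s[6]='d'
First match at index: 6


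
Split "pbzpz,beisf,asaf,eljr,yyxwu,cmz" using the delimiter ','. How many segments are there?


Input string: 'pbzpz,beisf,asaf,eljr,yyxwu,cmz'
Delimiter: ','
Split result: 'pbzpz', 'beisf', 'asaf', 'eljr', 'yyxwu', 'cmz'
Number of parts: 6


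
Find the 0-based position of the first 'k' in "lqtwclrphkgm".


Input string: 'lqtwclrphkgm'
Target: 'k'
Scanning left to right: s[0]='l', s[1]='q', s[2]='t', s[3]='w', s[4]='c', s[5]='l', s[6]='r', s[7]='p', s[8]='h', s[9]='k'
First match at index: 9


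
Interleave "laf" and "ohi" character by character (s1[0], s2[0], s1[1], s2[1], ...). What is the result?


String 1: 'laf'
String 2: 'ohi'
Operation: alternate characters
Pairs: 'l'+'o', 'a'+'h', 'f'+'i'
Result: loahfi


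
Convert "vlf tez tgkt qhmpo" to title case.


Input string: 'vlf tez tgkt qhmpo'
Operation: capitalize first letter of each word
Word transformations: 'vlf'->'Vlf', 'tez'->'Tez', 'tgkt'->'Tgkt', 'qhmpo'->'Qhmpo'
Result: Vlf Tez Tgkt Qhmpo


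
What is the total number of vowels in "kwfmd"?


Input string: 'kwfmd'
Operation: count vowels (a, e, i, o, u)
Scan: s[0]='k', s[1]='w', s[2]='f', s[3]='m', s[4]='d'
Vowels found: 0
Result: 0


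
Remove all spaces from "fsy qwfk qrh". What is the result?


Input string: 'fsy qwfk qrh'
Operation: remove all spaces
Words: 'fsy', 'qwfk', 'qrh'
Join without spaces: fsyqwfkqrh


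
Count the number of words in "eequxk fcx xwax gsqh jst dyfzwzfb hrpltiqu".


Input string: 'eequxk fcx xwax gsqh jst dyfzwzfb hrpltiqu'
Operation: split by spaces
Words found: 'eequxk', 'fcx', 'xwax', 'gsqh', 'jst', 'dyfzwzfb', 'hrpltiqu'
Word count: 7


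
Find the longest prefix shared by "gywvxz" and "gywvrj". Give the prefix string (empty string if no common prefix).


String 1: 'gywvxz'
String 2: 'gywvrj'
Compare position by position:
pos 0: 'g' vs 'g' match
pos 1: 'y' vs 'y' match
pos 2: 'w' vs 'w' match
pos 3: 'v' vs 'v' match
pos 4: 'x' vs 'r' differ -> stop
Longest common prefix: "gywv" (length 4)


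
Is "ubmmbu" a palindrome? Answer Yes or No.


Input string: 'ubmmbu'
Reversed: 'ubmmbu'
Compare pairs: s[0]='u' vs s[5]='u' (match), s[1]='b' vs s[4]='b' (match), s[2]='m' vs s[3]='m' (match)
Palindrome: Yes


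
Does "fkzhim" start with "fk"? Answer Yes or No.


Input string: 'fkzhim'
Prefix to check: 'fk'
First 2 characters of input: 'fk'
Match: True
Result: Yes


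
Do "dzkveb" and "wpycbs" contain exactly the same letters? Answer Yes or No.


String 1: 'dzkveb' -> sorted: 'bdekvz'
String 2: 'wpycbs' -> sorted: 'bcpswy'
Compare sorted forms: 'bdekvz' != 'bcpswy'
Anagram: No


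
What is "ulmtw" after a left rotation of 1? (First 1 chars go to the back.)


Input: 'ulmtw', shift = 1
Operation: split at index 1 and swap parts
Front part s[0:1] = 'u'
Back part s[1:] = 'lmtw'
Rotated = back + front = 'lmtw' + 'u'
Result: lmtwu


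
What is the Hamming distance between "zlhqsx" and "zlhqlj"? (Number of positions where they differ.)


String 1: 'zlhqsx'
String 2: 'zlhqlj'
Compare each position: pos 0: 'z'=='z', pos 1: 'l'=='l', pos 2: 'h'=='h', pos 3: 'q'=='q', pos 4: 's'!='l', pos 5: 'x'!='j'
Differing positions: 2
Hamming distance: 2


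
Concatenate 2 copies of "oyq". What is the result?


Input string: 'oyq'
Operation: repeat 2 times
Concatenation: 'oyq' + 'oyq'
Result: oyqoyq


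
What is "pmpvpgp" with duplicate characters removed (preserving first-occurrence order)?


Input: 'pmpvpgp'
Operation: keep first occurrence of each character
Scan: s[0]='p' new -> keep; s[1]='m' new -> keep; s[2]='p' seen -> skip; s[3]='v' new -> keep; s[4]='p' seen -> skip; s[5]='g' new -> keep; s[6]='p' seen -> skip
Result: pmvg


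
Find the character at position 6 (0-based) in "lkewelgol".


Input string: 'lkewelgol'
Operation: get character at index 6
Index mapping: s[0]='l', s[1]='k', s[2]='e', s[3]='w', s[4]='e', s[5]='l', s[6]='g'
Result: 'g'


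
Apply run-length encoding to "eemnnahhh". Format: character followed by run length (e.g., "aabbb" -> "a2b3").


Input: 'eemnnahhh'
Operation: identify consecutive runs
Runs: 'ee' -> e2, 'm' -> m1, 'nn' -> n2, 'a' -> a1, 'hhh' -> h3
Encoded: e2m1n2a1h3


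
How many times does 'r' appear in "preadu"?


Input string: 'preadu'
Target character: 'r'
Scan each position: s[1]='r'
Matches found at indices: 1
Total: 1


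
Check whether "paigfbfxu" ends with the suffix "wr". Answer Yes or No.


Input string: 'paigfbfxu'
Suffix to check: 'wr'
Last 2 characters of input: 'xu'
Match: False
Result: No


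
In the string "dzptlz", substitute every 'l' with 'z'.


Input string: 'dzptlz'
Operation: replace 'l' with 'z'
Positions of 'l': 4
After replacement: dzptzz


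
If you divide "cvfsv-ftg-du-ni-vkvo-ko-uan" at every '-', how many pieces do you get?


Input string: 'cvfsv-ftg-du-ni-vkvo-ko-uan'
Delimiter: '-'
Split result: 'cvfsv', 'ftg', 'du', 'ni', 'vkvo', 'ko', 'uan'
Number of parts: 7


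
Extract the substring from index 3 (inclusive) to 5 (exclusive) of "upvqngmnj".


Input string: 'upvqngmnj'
Operation: slice [3:5]
Extract characters: s[3]='q', s[4]='n'
Result: qn


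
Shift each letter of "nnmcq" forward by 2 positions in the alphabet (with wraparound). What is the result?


Input: 'nnmcq', shift = 2
Operation: for each letter, (position + 2) mod 26
Mapping: 'n'(13+2=15)->'p', 'n'(13+2=15)->'p', 'm'(12+2=14)->'o', 'c'(2+2=4)->'e', 'q'(16+2=18)->'s'
Result: ppoes


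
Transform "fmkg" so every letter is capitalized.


Input string: 'fmkg'
Operation: convert each letter to uppercase
Mapping: 'f'->'F', 'm'->'M', 'k'->'K', 'g'->'G'
Result: FMKG


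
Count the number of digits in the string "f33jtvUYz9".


Input string: 'f33jtvUYz9'
Operation: count digit characters (0-9)
Scan: 'f', '3'(digit), '3'(digit), 'j', 't', 'v', 'U', 'Y', 'z', '9'(digit)
Digits found: 3
Result: 3


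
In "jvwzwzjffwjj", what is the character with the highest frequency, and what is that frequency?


Input: 'jvwzwzjffwjj'
Operation: tally each character
Counts: 'f':2, 'j':4, 'v':1, 'w':3, 'z':2
Maximum: 'j' appears 4 times


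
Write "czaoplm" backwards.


Input string: 'czaoplm'
Operation: reverse character order
Original order: 'c' -> 'z' -> 'a' -> 'o' -> 'p' -> 'l' -> 'm'
Reversed order: 'm' -> 'l' -> 'p' -> 'o' -> 'a' -> 'z' -> 'c'
Result: mlpoazc


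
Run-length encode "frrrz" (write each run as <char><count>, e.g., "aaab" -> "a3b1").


Input: 'frrrz'
Operation: identify consecutive runs
Runs: 'f' -> f1, 'rrr' -> r3, 'z' -> z1
Encoded: f1r3z1


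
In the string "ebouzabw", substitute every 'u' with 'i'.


Input string: 'ebouzabw'
Operation: replace 'u' with 'i'
Positions of 'u': 3
After replacement: eboizabw


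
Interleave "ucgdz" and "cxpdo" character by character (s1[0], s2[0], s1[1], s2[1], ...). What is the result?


String 1: 'ucgdz'
String 2: 'cxpdo'
Operation: alternate characters
Pairs: 'u'+'c', 'c'+'x', 'g'+'p', 'd'+'d', 'z'+'o'
Result: uccxgpddzo


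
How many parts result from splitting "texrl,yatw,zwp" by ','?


Input string: 'texrl,yatw,zwp'
Delimiter: ','
Split result: 'texrl', 'yatw', 'zwp'
Number of parts: 3


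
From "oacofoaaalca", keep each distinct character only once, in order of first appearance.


Input: 'oacofoaaalca'
Operation: keep first occurrence of each character
Scan: s[0]='o' new -> keep; s[1]='a' new -> keep; s[2]='c' new -> keep; s[3]='o' seen -> skip; s[4]='f' new -> keep; s[5]='o' seen -> skip; s[6]='a' seen -> skip; s[7]='a' seen -> skip; s[8]='a' seen -> skip; s[9]='l' new -> keep; s[10]='c' seen -> skip; s[11]='a' seen -> skip
Result: oacfl


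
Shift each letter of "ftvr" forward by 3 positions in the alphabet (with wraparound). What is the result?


Input: 'ftvr', shift = 3
Operation: for each letter, (position + 3) mod 26
Mapping: 'f'(5+3=8)->'i', 't'(19+3=22)->'w', 'v'(21+3=24)->'y', 'r'(17+3=20)->'u'
Result: iwyu


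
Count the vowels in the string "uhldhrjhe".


Input string: 'uhldhrjhe'
Operation: count vowels (a, e, i, o, u)
Scan: s[0]='u' (vowel), s[1]='h', s[2]='l', s[3]='d', s[4]='h', s[5]='r', s[6]='j', s[7]='h', s[8]='e' (vowel)
Vowels found: 2
Result: 2


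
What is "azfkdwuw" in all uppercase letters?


Input string: 'azfkdwuw'
Operation: convert each letter to uppercase
Mapping: 'a'->'A', 'z'->'Z', 'f'->'F', 'k'->'K', 'd'->'D', 'w'->'W', 'u'->'U', 'w'->'W'
Result: AZFKDWUW


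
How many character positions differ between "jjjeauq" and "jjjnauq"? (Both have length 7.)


String 1: 'jjjeauq'
String 2: 'jjjnauq'
Compare each position: pos 0: 'j'=='j', pos 1: 'j'=='j', pos 2: 'j'=='j', pos 3: 'e'!='n', pos 4: 'a'=='a', pos 5: 'u'=='u', pos 6: 'q'=='q'
Differing positions: 1
Hamming distance: 1


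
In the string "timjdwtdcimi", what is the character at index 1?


Input string: 'timjdwtdcimi'
Operation: get character at index 1
Index mapping: s[0]='t', s[1]='i'
Result: 'i'


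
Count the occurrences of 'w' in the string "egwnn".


Input string: 'egwnn'
Target character: 'w'
Scan each position: s[2]='w'
Matches found at indices: 2
Total: 1


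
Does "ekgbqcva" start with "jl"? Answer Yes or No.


Input string: 'ekgbqcva'
Prefix to check: 'jl'
First 2 characters of input: 'ek'
Match: False
Result: No


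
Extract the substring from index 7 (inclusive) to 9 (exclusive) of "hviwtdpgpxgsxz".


Input string: 'hviwtdpgpxgsxz'
Operation: slice [7:9]
Extract characters: s[7]='g', s[8]='p'
Result: gp


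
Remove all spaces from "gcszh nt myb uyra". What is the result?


Input string: 'gcszh nt myb uyra'
Operation: remove all spaces
Words: 'gcszh', 'nt', 'myb', 'uyra'
Join without spaces: gcszhntmybuyra


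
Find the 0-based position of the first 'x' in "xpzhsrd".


Input string: 'xpzhsrd'
Target: 'x'
Scanning left to right: s[0]='x'
First match at index: 0


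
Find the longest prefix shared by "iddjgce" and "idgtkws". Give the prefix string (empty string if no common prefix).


String 1: 'iddjgce'
String 2: 'idgtkws'
Compare position by position:
pos 0: 'i' vs 'i' match
pos 1: 'd' vs 'd' match
pos 2: 'd' vs 'g' differ -> stop
Longest common prefix: "id" (length 2)


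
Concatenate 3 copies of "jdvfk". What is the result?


Input string: 'jdvfk'
Operation: repeat 3 times
Concatenation: 'jdvfk' + 'jdvfk' + 'jdvfk'
Result: jdvfkjdvfkjdvfk


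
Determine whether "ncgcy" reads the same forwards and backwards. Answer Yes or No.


Input string: 'ncgcy'
Reversed: 'ycgcn'
Compare pairs: s[0]='n' vs s[4]='y' (mismatch), s[1]='c' vs s[3]='c' (match)
Palindrome: No


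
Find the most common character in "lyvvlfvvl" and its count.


Input: 'lyvvlfvvl'
Operation: tally each character
Counts: 'f':1, 'l':3, 'v':4, 'y':1
Maximum: 'v' appears 4 times


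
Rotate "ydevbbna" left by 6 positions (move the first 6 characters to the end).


Input: 'ydevbbna', shift = 6
Operation: split at index 6 and swap parts
Front part s[0:6] = 'ydevbb'
Back part s[6:] = 'na'
Rotated = back + front = 'na' + 'ydevbb'
Result: naydevbb


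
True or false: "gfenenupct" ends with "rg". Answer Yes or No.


Input string: 'gfenenupct'
Suffix to check: 'rg'
Last 2 characters of input: 'ct'
Match: False
Result: No


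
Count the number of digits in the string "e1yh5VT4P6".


Input string: 'e1yh5VT4P6'
Operation: count digit characters (0-9)
Scan: 'e', '1'(digit), 'y', 'h', '5'(digit), 'V', 'T', '4'(digit), 'P', '6'(digit)
Digits found: 4
Result: 4


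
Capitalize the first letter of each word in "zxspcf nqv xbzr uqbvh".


Input string: 'zxspcf nqv xbzr uqbvh'
Operation: capitalize first letter of each word
Word transformations: 'zxspcf'->'Zxspcf', 'nqv'->'Nqv', 'xbzr'->'Xbzr', 'uqbvh'->'Uqbvh'
Result: Zxspcf Nqv Xbzr Uqbvh


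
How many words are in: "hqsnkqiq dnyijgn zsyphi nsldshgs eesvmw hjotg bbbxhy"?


Input string: 'hqsnkqiq dnyijgn zsyphi nsldshgs eesvmw hjotg bbbxhy'
Operation: split by spaces
Words found: 'hqsnkqiq', 'dnyijgn', 'zsyphi', 'nsldshgs', 'eesvmw', 'hjotg', 'bbbxhy'
Word count: 7


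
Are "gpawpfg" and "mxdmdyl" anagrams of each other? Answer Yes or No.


String 1: 'gpawpfg' -> sorted: 'afggppw'
String 2: 'mxdmdyl' -> sorted: 'ddlmmxy'
Compare sorted forms: 'afggppw' != 'ddlmmxy'
Anagram: No


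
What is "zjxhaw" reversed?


Input string: 'zjxhaw'
Operation: reverse character order
Original order: 'z' -> 'j' -> 'x' -> 'h' -> 'a' -> 'w'
Reversed order: 'w' -> 'a' -> 'h' -> 'x' -> 'j' -> 'z'
Result: wahxjz


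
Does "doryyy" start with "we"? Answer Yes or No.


Input string: 'doryyy'
Prefix to check: 'we'
First 2 characters of input: 'do'
Match: False
Result: No


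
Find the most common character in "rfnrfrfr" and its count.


Input: 'rfnrfrfr'
Operation: tally each character
Counts: 'f':3, 'n':1, 'r':4
Maximum: 'r' appears 4 times


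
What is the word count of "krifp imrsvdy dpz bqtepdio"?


Input string: 'krifp imrsvdy dpz bqtepdio'
Operation: split by spaces
Words found: 'krifp', 'imrsvdy', 'dpz', 'bqtepdio'
Word count: 4


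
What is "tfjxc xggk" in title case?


Input string: 'tfjxc xggk'
Operation: capitalize first letter of each word
Word transformations: 'tfjxc'->'Tfjxc', 'xggk'->'Xggk'
Result: Tfjxc Xggk


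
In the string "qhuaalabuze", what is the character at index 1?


Input string: 'qhuaalabuze'
Operation: get character at index 1
Index mapping: s[0]='q', s[1]='h'
Result: 'h'


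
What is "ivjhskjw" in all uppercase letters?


Input string: 'ivjhskjw'
Operation: convert each letter to uppercase
Mapping: 'i'->'I', 'v'->'V', 'j'->'J', 'h'->'H', 's'->'S', 'k'->'K', 'j'->'J', 'w'->'W'
Result: IVJHSKJW


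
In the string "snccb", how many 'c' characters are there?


Input string: 'snccb'
Target character: 'c'
Scan each position: s[2]='c', s[3]='c'
Matches found at indices: 2, 3
Total: 2


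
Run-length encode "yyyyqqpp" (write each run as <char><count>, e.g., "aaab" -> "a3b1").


Input: 'yyyyqqpp'
Operation: identify consecutive runs
Runs: 'yyyy' -> y4, 'qq' -> q2, 'pp' -> p2
Encoded: y4q2p2


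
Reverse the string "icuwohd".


Input string: 'icuwohd'
Operation: reverse character order
Original order: 'i' -> 'c' -> 'u' -> 'w' -> 'o' -> 'h' -> 'd'
Reversed order: 'd' -> 'h' -> 'o' -> 'w' -> 'u' -> 'c' -> 'i'
Result: dhowuci


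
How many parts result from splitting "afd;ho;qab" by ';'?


Input string: 'afd;ho;qab'
Delimiter: ';'
Split result: 'afd', 'ho', 'qab'
Number of parts: 3


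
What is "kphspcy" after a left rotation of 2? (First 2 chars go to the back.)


Input: 'kphspcy', shift = 2
Operation: split at index 2 and swap parts
Front part s[0:2] = 'kp'
Back part s[2:] = 'hspcy'
Rotated = back + front = 'hspcy' + 'kp'
Result: hspcykp


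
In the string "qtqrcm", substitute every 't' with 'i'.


Input string: 'qtqrcm'
Operation: replace 't' with 'i'
Positions of 't': 1
After replacement: qiqrcm


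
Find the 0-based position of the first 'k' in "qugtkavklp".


Input string: 'qugtkavklp'
Target: 'k'
Scanning left to right: s[0]='q', s[1]='u', s[2]='g', s[3]='t', s[4]='k'
First match at index: 4


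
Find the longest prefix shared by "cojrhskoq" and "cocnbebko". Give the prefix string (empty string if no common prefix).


String 1: 'cojrhskoq'
String 2: 'cocnbebko'
Compare position by position:
pos 0: 'c' vs 'c' match
pos 1: 'o' vs 'o' match
pos 2: 'j' vs 'c' differ -> stop
Longest common prefix: "co" (length 2)


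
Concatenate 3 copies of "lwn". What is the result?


Input string: 'lwn'
Operation: repeat 3 times
Concatenation: 'lwn' + 'lwn' + 'lwn'
Result: lwnlwnlwn


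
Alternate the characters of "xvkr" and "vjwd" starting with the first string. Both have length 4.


String 1: 'xvkr'
String 2: 'vjwd'
Operation: alternate characters
Pairs: 'x'+'v', 'v'+'j', 'k'+'w', 'r'+'d'
Result: xvvjkwrd


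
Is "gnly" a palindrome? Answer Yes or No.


Input string: 'gnly'
Reversed: 'ylng'
Compare pairs: s[0]='g' vs s[3]='y' (mismatch), s[1]='n' vs s[2]='l' (mismatch)
Palindrome: No


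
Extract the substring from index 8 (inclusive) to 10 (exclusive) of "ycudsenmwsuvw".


Input string: 'ycudsenmwsuvw'
Operation: slice [8:10]
Extract characters: s[8]='w', s[9]='s'
Result: ws


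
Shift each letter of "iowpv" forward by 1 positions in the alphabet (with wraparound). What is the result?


Input: 'iowpv', shift = 1
Operation: for each letter, (position + 1) mod 26
Mapping: 'i'(8+1=9)->'j', 'o'(14+1=15)->'p', 'w'(22+1=23)->'x', 'p'(15+1=16)->'q', 'v'(21+1=22)->'w'
Result: jpxqw


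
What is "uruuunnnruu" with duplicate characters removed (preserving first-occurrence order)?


Input: 'uruuunnnruu'
Operation: keep first occurrence of each character
Scan: s[0]='u' new -> keep; s[1]='r' new -> keep; s[2]='u' seen -> skip; s[3]='u' seen -> skip; s[4]='u' seen -> skip; s[5]='n' new -> keep; s[6]='n' seen -> skip; s[7]='n' seen -> skip; s[8]='r' seen -> skip; s[9]='u' seen -> skip; s[10]='u' seen -> skip
Result: urn


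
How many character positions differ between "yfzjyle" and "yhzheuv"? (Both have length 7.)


String 1: 'yfzjyle'
String 2: 'yhzheuv'
Compare each position: pos 0: 'y'=='y', pos 1: 'f'!='h', pos 2: 'z'=='z', pos 3: 'j'!='h', pos 4: 'y'!='e', pos 5: 'l'!='u', pos 6: 'e'!='v'
Differing positions: 5
Hamming distance: 5


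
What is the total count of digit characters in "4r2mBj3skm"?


Input string: '4r2mBj3skm'
Operation: count digit characters (0-9)
Scan: '4'(digit), 'r', '2'(digit), 'm', 'B', 'j', '3'(digit), 's', 'k', 'm'
Digits found: 3
Result: 3


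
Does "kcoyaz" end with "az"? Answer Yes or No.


Input string: 'kcoyaz'
Suffix to check: 'az'
Last 2 characters of input: 'az'
Match: True
Result: Yes


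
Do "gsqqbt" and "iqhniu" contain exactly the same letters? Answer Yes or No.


String 1: 'gsqqbt' -> sorted: 'bgqqst'
String 2: 'iqhniu' -> sorted: 'hiinqu'
Compare sorted forms: 'bgqqst' != 'hiinqu'
Anagram: No


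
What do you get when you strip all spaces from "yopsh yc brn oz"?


Input string: 'yopsh yc brn oz'
Operation: remove all spaces
Words: 'yopsh', 'yc', 'brn', 'oz'
Join without spaces: yopshycbrnoz


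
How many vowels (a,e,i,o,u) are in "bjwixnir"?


Input string: 'bjwixnir'
Operation: count vowels (a, e, i, o, u)
Scan: s[0]='b', s[1]='j', s[2]='w', s[3]='i' (vowel), s[4]='x', s[5]='n', s[6]='i' (vowel), s[7]='r'
Vowels found: 2
Result: 2


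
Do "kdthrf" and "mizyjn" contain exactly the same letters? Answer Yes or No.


String 1: 'kdthrf' -> sorted: 'dfhkrt'
String 2: 'mizyjn' -> sorted: 'ijmnyz'
Compare sorted forms: 'dfhkrt' != 'ijmnyz'
Anagram: No


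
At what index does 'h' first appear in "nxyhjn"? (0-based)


Input string: 'nxyhjn'
Target: 'h'
Scanning left to right: s[0]='n', s[1]='x', s[2]='y', s[3]='h'
First match at index: 3


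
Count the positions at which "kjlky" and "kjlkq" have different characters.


String 1: 'kjlky'
String 2: 'kjlkq'
Compare each position: pos 0: 'k'=='k', pos 1: 'j'=='j', pos 2: 'l'=='l', pos 3: 'k'=='k', pos 4: 'y'!='q'
Differing positions: 1
Hamming distance: 1


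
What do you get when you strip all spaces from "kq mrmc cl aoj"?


Input string: 'kq mrmc cl aoj'
Operation: remove all spaces
Words: 'kq', 'mrmc', 'cl', 'aoj'
Join without spaces: kqmrmcclaoj


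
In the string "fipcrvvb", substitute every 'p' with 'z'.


Input string: 'fipcrvvb'
Operation: replace 'p' with 'z'
Positions of 'p': 2
After replacement: fizcrvvb


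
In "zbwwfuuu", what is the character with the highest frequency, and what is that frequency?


Input: 'zbwwfuuu'
Operation: tally each character
Counts: 'b':1, 'f':1, 'u':3, 'w':2, 'z':1
Maximum: 'u' appears 3 times


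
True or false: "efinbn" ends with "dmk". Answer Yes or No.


Input string: 'efinbn'
Suffix to check: 'dmk'
Last 3 characters of input: 'nbn'
Match: False
Result: No


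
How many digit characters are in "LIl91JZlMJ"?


Input string: 'LIl91JZlMJ'
Operation: count digit characters (0-9)
Scan: 'L', 'I', 'l', '9'(digit), '1'(digit), 'J', 'Z', 'l', 'M', 'J'
Digits found: 2
Result: 2


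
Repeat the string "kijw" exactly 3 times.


Input string: 'kijw'
Operation: repeat 3 times
Concatenation: 'kijw' + 'kijw' + 'kijw'
Result: kijwkijwkijw


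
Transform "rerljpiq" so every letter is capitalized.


Input string: 'rerljpiq'
Operation: convert each letter to uppercase
Mapping: 'r'->'R', 'e'->'E', 'r'->'R', 'l'->'L', 'j'->'J', 'p'->'P', 'i'->'I', 'q'->'Q'
Result: RERLJPIQ


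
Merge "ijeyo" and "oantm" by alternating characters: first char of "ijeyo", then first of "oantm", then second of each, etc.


String 1: 'ijeyo'
String 2: 'oantm'
Operation: alternate characters
Pairs: 'i'+'o', 'j'+'a', 'e'+'n', 'y'+'t', 'o'+'m'
Result: iojaenytom


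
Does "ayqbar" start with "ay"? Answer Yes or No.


Input string: 'ayqbar'
Prefix to check: 'ay'
First 2 characters of input: 'ay'
Match: True
Result: Yes


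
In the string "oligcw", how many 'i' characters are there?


Input string: 'oligcw'
Target character: 'i'
Scan each position: s[2]='i'
Matches found at indices: 2
Total: 1


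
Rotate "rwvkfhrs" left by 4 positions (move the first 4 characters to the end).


Input: 'rwvkfhrs', shift = 4
Operation: split at index 4 and swap parts
Front part s[0:4] = 'rwvk'
Back part s[4:] = 'fhrs'
Rotated = back + front = 'fhrs' + 'rwvk'
Result: fhrsrwvk


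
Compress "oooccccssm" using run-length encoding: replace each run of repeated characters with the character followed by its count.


Input: 'oooccccssm'
Operation: identify consecutive runs
Runs: 'ooo' -> o3, 'cccc' -> c4, 'ss' -> s2, 'm' -> m1
Encoded: o3c4s2m1


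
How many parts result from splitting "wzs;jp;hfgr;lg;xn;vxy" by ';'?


Input string: 'wzs;jp;hfgr;lg;xn;vxy'
Delimiter: ';'
Split result: 'wzs', 'jp', 'hfgr', 'lg', 'xn', 'vxy'
Number of parts: 6


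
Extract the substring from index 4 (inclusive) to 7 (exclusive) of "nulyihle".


Input string: 'nulyihle'
Operation: slice [4:7]
Extract characters: s[4]='i', s[5]='h', s[6]='l'
Result: ihl


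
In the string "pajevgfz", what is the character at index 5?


Input string: 'pajevgfz'
Operation: get character at index 5
Index mapping: s[0]='p', s[1]='a', s[2]='j', s[3]='e', s[4]='v', s[5]='g'
Result: 'g'


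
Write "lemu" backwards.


Input string: 'lemu'
Operation: reverse character order
Original order: 'l' -> 'e' -> 'm' -> 'u'
Reversed order: 'u' -> 'm' -> 'e' -> 'l'
Result: umel


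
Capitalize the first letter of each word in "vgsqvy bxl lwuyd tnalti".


Input string: 'vgsqvy bxl lwuyd tnalti'
Operation: capitalize first letter of each word
Word transformations: 'vgsqvy'->'Vgsqvy', 'bxl'->'Bxl', 'lwuyd'->'Lwuyd', 'tnalti'->'Tnalti'
Result: Vgsqvy Bxl Lwuyd Tnalti


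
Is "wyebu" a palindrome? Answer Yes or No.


Input string: 'wyebu'
Reversed: 'ubeyw'
Compare pairs: s[0]='w' vs s[4]='u' (mismatch), s[1]='y' vs s[3]='b' (mismatch)
Palindrome: No


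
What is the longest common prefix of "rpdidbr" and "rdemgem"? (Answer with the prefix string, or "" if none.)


String 1: 'rpdidbr'
String 2: 'rdemgem'
Compare position by position:
pos 0: 'r' vs 'r' match
pos 1: 'p' vs 'd' differ -> stop
Longest common prefix: "r" (length 1)


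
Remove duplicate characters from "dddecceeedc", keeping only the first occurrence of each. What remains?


Input: 'dddecceeedc'
Operation: keep first occurrence of each character
Scan: s[0]='d' new -> keep; s[1]='d' seen -> skip; s[2]='d' seen -> skip; s[3]='e' new -> keep; s[4]='c' new -> keep; s[5]='c' seen -> skip; s[6]='e' seen -> skip; s[7]='e' seen -> skip; s[8]='e' seen -> skip; s[9]='d' seen -> skip; s[10]='c' seen -> skip
Result: dec


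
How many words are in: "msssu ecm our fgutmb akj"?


Input string: 'msssu ecm our fgutmb akj'
Operation: split by spaces
Words found: 'msssu', 'ecm', 'our', 'fgutmb', 'akj'
Word count: 5


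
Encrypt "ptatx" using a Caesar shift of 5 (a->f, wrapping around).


Input: 'ptatx', shift = 5
Operation: for each letter, (position + 5) mod 26
Mapping: 'p'(15+5=20)->'u', 't'(19+5=24)->'y', 'a'(0+5=5)->'f', 't'(19+5=24)->'y', 'x'(23+5=28, 28 mod 26=2)->'c'
Result: uyfyc


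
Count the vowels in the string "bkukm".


Input string: 'bkukm'
Operation: count vowels (a, e, i, o, u)
Scan: s[0]='b', s[1]='k', s[2]='u' (vowel), s[3]='k', s[4]='m'
Vowels found: 1
Result: 1


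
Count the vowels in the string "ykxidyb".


Input string: 'ykxidyb'
Operation: count vowels (a, e, i, o, u)
Scan: s[0]='y', s[1]='k', s[2]='x', s[3]='i' (vowel), s[4]='d', s[5]='y', s[6]='b'
Vowels found: 1
Result: 1


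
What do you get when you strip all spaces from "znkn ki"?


Input string: 'znkn ki'
Operation: remove all spaces
Words: 'znkn', 'ki'
Join without spaces: znknki


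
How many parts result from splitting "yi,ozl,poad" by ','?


Input string: 'yi,ozl,poad'
Delimiter: ','
Split result: 'yi', 'ozl', 'poad'
Number of parts: 3


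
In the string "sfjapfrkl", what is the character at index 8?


Input string: 'sfjapfrkl'
Operation: get character at index 8
Index mapping: s[0]='s', s[1]='f', s[2]='j', s[3]='a', s[4]='p', s[5]='f', s[6]='r', s[7]='k', s[8]='l'
Result: 'l'


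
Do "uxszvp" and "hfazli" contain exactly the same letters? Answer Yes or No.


String 1: 'uxszvp' -> sorted: 'psuvxz'
String 2: 'hfazli' -> sorted: 'afhilz'
Compare sorted forms: 'psuvxz' != 'afhilz'
Anagram: No


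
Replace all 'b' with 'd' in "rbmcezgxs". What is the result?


Input string: 'rbmcezgxs'
Operation: replace 'b' with 'd'
Positions of 'b': 1
After replacement: rdmcezgxs


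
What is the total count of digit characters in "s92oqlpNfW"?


Input string: 's92oqlpNfW'
Operation: count digit characters (0-9)
Scan: 's', '9'(digit), '2'(digit), 'o', 'q', 'l', 'p', 'N', 'f', 'W'
Digits found: 2
Result: 2


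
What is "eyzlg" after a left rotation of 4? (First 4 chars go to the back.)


Input: 'eyzlg', shift = 4
Operation: split at index 4 and swap parts
Front part s[0:4] = 'eyzl'
Back part s[4:] = 'g'
Rotated = back + front = 'g' + 'eyzl'
Result: geyzl


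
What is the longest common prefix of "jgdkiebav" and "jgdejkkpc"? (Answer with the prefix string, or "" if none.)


String 1: 'jgdkiebav'
String 2: 'jgdejkkpc'
Compare position by position:
pos 0: 'j' vs 'j' match
pos 1: 'g' vs 'g' match
pos 2: 'd' vs 'd' match
pos 3: 'k' vs 'e' differ -> stop
Longest common prefix: "jgd" (length 3)


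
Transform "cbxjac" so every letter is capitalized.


Input string: 'cbxjac'
Operation: convert each letter to uppercase
Mapping: 'c'->'C', 'b'->'B', 'x'->'X', 'j'->'J', 'a'->'A', 'c'->'C'
Result: CBXJAC


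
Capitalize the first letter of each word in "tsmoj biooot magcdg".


Input string: 'tsmoj biooot magcdg'
Operation: capitalize first letter of each word
Word transformations: 'tsmoj'->'Tsmoj', 'biooot'->'Biooot', 'magcdg'->'Magcdg'
Result: Tsmoj Biooot Magcdg


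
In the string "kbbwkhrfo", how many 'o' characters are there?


Input string: 'kbbwkhrfo'
Target character: 'o'
Scan each position: s[8]='o'
Matches found at indices: 8
Total: 1


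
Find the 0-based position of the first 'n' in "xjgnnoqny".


Input string: 'xjgnnoqny'
Target: 'n'
Scanning left to right: s[0]='x', s[1]='j', s[2]='g', s[3]='n'
First match at index: 3


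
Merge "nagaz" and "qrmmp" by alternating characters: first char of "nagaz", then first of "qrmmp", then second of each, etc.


String 1: 'nagaz'
String 2: 'qrmmp'
Operation: alternate characters
Pairs: 'n'+'q', 'a'+'r', 'g'+'m', 'a'+'m', 'z'+'p'
Result: nqargmamzp


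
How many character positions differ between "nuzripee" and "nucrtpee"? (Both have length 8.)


String 1: 'nuzripee'
String 2: 'nucrtpee'
Compare each position: pos 0: 'n'=='n', pos 1: 'u'=='u', pos 2: 'z'!='c', pos 3: 'r'=='r', pos 4: 'i'!='t', pos 5: 'p'=='p', pos 6: 'e'=='e', pos 7: 'e'=='e'
Differing positions: 2
Hamming distance: 2


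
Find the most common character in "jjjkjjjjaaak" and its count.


Input: 'jjjkjjjjaaak'
Operation: tally each character
Counts: 'a':3, 'j':7, 'k':2
Maximum: 'j' appears 7 times


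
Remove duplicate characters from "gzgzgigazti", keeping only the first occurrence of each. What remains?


Input: 'gzgzgigazti'
Operation: keep first occurrence of each character
Scan: s[0]='g' new -> keep; s[1]='z' new -> keep; s[2]='g' seen -> skip; s[3]='z' seen -> skip; s[4]='g' seen -> skip; s[5]='i' new -> keep; s[6]='g' seen -> skip; s[7]='a' new -> keep; s[8]='z' seen -> skip; s[9]='t' new -> keep; s[10]='i' seen -> skip
Result: gziat


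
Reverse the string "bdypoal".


Input string: 'bdypoal'
Operation: reverse character order
Original order: 'b' -> 'd' -> 'y' -> 'p' -> 'o' -> 'a' -> 'l'
Reversed order: 'l' -> 'a' -> 'o' -> 'p' -> 'y' -> 'd' -> 'b'
Result: laopydb


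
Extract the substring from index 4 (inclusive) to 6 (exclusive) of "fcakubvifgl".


Input string: 'fcakubvifgl'
Operation: slice [4:6]
Extract characters: s[4]='u', s[5]='b'
Result: ub


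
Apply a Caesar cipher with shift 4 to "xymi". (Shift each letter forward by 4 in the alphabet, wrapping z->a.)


Input: 'xymi', shift = 4
Operation: for each letter, (position + 4) mod 26
Mapping: 'x'(23+4=27, 27 mod 26=1)->'b', 'y'(24+4=28, 28 mod 26=2)->'c', 'm'(12+4=16)->'q', 'i'(8+4=12)->'m'
Result: bcqm


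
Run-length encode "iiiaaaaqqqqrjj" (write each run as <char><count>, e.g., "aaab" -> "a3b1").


Input: 'iiiaaaaqqqqrjj'
Operation: identify consecutive runs
Runs: 'iii' -> i3, 'aaaa' -> a4, 'qqqq' -> q4, 'r' -> r1, 'jj' -> j2
Encoded: i3a4q4r1j2


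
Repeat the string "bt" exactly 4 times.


Input string: 'bt'
Operation: repeat 4 times
Concatenation: 'bt' + 'bt' + 'bt' + 'bt'
Result: btbtbtbt


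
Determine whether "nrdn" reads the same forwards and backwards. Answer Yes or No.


Input string: 'nrdn'
Reversed: 'ndrn'
Compare pairs: s[0]='n' vs s[3]='n' (match), s[1]='r' vs s[2]='d' (mismatch)
Palindrome: No


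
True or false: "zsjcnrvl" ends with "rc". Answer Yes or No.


Input string: 'zsjcnrvl'
Suffix to check: 'rc'
Last 2 characters of input: 'vl'
Match: False
Result: No


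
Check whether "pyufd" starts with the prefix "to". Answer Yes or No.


Input string: 'pyufd'
Prefix to check: 'to'
First 2 characters of input: 'py'
Match: False
Result: No


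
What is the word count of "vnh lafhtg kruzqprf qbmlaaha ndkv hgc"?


Input string: 'vnh lafhtg kruzqprf qbmlaaha ndkv hgc'
Operation: split by spaces
Words found: 'vnh', 'lafhtg', 'kruzqprf', 'qbmlaaha', 'ndkv', 'hgc'
Word count: 6


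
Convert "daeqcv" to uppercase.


Input string: 'daeqcv'
Operation: convert each letter to uppercase
Mapping: 'd'->'D', 'a'->'A', 'e'->'E', 'q'->'Q', 'c'->'C', 'v'->'V'
Result: DAEQCV


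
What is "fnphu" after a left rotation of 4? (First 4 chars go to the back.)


Input: 'fnphu', shift = 4
Operation: split at index 4 and swap parts
Front part s[0:4] = 'fnph'
Back part s[4:] = 'u'
Rotated = back + front = 'u' + 'fnph'
Result: ufnph


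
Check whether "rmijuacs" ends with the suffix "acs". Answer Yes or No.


Input string: 'rmijuacs'
Suffix to check: 'acs'
Last 3 characters of input: 'acs'
Match: True
Result: Yes


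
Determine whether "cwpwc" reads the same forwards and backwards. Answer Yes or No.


Input string: 'cwpwc'
Reversed: 'cwpwc'
Compare pairs: s[0]='c' vs s[4]='c' (match), s[1]='w' vs s[3]='w' (match)
Palindrome: Yes
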